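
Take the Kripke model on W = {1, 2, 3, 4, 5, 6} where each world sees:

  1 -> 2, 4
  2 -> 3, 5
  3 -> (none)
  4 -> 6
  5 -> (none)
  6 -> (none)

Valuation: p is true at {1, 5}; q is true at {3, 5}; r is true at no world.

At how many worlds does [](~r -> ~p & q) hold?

3

1: successors {2, 4}; ~r -> ~p & q there: 2:F, 4:F. ✗
2: successors {3, 5}; ~r -> ~p & q there: 3:T, 5:F. ✗
3: no successors, so [](~r -> ~p & q) holds vacuously. ✓
4: successors {6}; ~r -> ~p & q there: 6:F. ✗
5: no successors, so [](~r -> ~p & q) holds vacuously. ✓
6: no successors, so [](~r -> ~p & q) holds vacuously. ✓
Satisfying worlds: {3, 5, 6}.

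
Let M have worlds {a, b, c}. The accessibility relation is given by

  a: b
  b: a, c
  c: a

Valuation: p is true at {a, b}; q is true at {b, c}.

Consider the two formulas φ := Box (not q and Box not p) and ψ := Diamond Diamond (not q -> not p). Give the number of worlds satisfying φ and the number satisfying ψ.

For Box (not q and Box not p):
a: successors {b}; not q and Box not p there: b:F. ✗
b: successors {a, c}; not q and Box not p there: a:F, c:F. ✗
c: successors {a}; not q and Box not p there: a:F. ✗
— 0 worlds.
For Diamond Diamond (not q -> not p):
a: successors {b}; Diamond (not q -> not p) there: b:T. ✓
b: successors {a, c}; Diamond (not q -> not p) there: a:T, c:F. ✓
c: successors {a}; Diamond (not q -> not p) there: a:T. ✓
— 3 worlds.

0 and 3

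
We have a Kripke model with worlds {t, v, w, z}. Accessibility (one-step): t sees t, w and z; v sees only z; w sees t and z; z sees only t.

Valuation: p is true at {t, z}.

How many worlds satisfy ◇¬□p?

t: successors {t, w, z}; ¬□p there: t:T, w:F, z:F. ✓
v: successors {z}; ¬□p there: z:F. ✗
w: successors {t, z}; ¬□p there: t:T, z:F. ✓
z: successors {t}; ¬□p there: t:T. ✓
Satisfying worlds: {t, w, z}.

3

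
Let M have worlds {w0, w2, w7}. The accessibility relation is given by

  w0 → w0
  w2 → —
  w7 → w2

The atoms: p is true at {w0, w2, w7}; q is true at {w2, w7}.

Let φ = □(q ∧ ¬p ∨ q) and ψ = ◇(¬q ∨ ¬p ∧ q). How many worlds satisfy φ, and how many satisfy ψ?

2 and 1

For □(q ∧ ¬p ∨ q):
w0: successors {w0}; q ∧ ¬p ∨ q there: w0:F. ✗
w2: no successors, so □(q ∧ ¬p ∨ q) holds vacuously. ✓
w7: successors {w2}; q ∧ ¬p ∨ q there: w2:T. ✓
— 2 worlds.
For ◇(¬q ∨ ¬p ∧ q):
w0: successors {w0}; ¬q ∨ ¬p ∧ q there: w0:T. ✓
w2: no successors, so ◇(¬q ∨ ¬p ∧ q) fails. ✗
w7: successors {w2}; ¬q ∨ ¬p ∧ q there: w2:F. ✗
— 1 world.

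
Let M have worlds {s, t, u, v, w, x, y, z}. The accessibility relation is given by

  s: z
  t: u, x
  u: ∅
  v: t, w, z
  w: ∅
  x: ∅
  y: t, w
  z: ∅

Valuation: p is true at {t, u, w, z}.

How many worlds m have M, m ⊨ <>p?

4

s: successors {z}; p there: z:T. ✓
t: successors {u, x}; p there: u:T, x:F. ✓
u: no successors, so <>p fails. ✗
v: successors {t, w, z}; p there: t:T, w:T, z:T. ✓
w: no successors, so <>p fails. ✗
x: no successors, so <>p fails. ✗
y: successors {t, w}; p there: t:T, w:T. ✓
z: no successors, so <>p fails. ✗
Satisfying worlds: {s, t, v, y}.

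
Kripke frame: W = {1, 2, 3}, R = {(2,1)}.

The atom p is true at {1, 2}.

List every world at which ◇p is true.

1: no successors, so ◇p fails. ✗
2: successors {1}; p there: 1:T. ✓
3: no successors, so ◇p fails. ✗

{2}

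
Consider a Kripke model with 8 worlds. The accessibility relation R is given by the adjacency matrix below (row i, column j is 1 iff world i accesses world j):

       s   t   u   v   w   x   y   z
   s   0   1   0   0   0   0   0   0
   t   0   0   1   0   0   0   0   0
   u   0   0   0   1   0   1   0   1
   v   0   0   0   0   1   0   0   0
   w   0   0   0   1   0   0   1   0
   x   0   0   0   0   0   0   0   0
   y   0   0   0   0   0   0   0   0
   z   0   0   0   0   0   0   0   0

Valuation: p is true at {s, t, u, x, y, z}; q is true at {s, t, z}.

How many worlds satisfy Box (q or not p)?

s: successors {t}; q or not p there: t:T. ✓
t: successors {u}; q or not p there: u:F. ✗
u: successors {v, x, z}; q or not p there: v:T, x:F, z:T. ✗
v: successors {w}; q or not p there: w:T. ✓
w: successors {v, y}; q or not p there: v:T, y:F. ✗
x: no successors, so Box (q or not p) holds vacuously. ✓
y: no successors, so Box (q or not p) holds vacuously. ✓
z: no successors, so Box (q or not p) holds vacuously. ✓
Satisfying worlds: {s, v, x, y, z}.

5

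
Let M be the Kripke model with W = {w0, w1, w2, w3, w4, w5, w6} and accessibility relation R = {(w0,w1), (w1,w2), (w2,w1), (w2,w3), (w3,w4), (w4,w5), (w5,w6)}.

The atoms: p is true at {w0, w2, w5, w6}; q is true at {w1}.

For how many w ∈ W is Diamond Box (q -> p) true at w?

5

w0: successors {w1}; Box (q -> p) there: w1:T. ✓
w1: successors {w2}; Box (q -> p) there: w2:F. ✗
w2: successors {w1, w3}; Box (q -> p) there: w1:T, w3:T. ✓
w3: successors {w4}; Box (q -> p) there: w4:T. ✓
w4: successors {w5}; Box (q -> p) there: w5:T. ✓
w5: successors {w6}; Box (q -> p) there: w6:T. ✓
w6: no successors, so Diamond Box (q -> p) fails. ✗
Satisfying worlds: {w0, w2, w3, w4, w5}.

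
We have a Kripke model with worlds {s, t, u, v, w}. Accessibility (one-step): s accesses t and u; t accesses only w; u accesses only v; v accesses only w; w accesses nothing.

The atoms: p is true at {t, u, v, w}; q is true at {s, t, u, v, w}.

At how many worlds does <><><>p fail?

4

s: successors {t, u}; <><>p there: t:F, u:T. ✓
t: successors {w}; <><>p there: w:F. ✗
u: successors {v}; <><>p there: v:F. ✗
v: successors {w}; <><>p there: w:F. ✗
w: no successors, so <><><>p fails. ✗
Satisfying worlds: {s}.
So <><><>p fails at the other 4 worlds.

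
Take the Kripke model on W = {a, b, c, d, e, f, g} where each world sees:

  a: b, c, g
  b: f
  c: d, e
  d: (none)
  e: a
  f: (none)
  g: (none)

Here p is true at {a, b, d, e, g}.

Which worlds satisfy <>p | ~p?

{a, c, e, f}

a: <>p is T, ~p is F. ✓
b: <>p is F, ~p is F. ✗
c: <>p is T, ~p is T. ✓
d: <>p is F, ~p is F. ✗
e: <>p is T, ~p is F. ✓
f: <>p is F, ~p is T. ✓
g: <>p is F, ~p is F. ✗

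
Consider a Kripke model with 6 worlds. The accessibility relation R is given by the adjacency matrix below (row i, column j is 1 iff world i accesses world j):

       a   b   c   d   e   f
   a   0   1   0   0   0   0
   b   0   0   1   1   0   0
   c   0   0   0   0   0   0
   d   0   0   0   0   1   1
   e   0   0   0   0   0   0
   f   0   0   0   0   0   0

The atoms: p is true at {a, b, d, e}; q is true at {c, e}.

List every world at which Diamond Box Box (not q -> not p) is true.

{a, b, d}

a: successors {b}; Box Box (not q -> not p) there: b:T. ✓
b: successors {c, d}; Box Box (not q -> not p) there: c:T, d:T. ✓
c: no successors, so Diamond Box Box (not q -> not p) fails. ✗
d: successors {e, f}; Box Box (not q -> not p) there: e:T, f:T. ✓
e: no successors, so Diamond Box Box (not q -> not p) fails. ✗
f: no successors, so Diamond Box Box (not q -> not p) fails. ✗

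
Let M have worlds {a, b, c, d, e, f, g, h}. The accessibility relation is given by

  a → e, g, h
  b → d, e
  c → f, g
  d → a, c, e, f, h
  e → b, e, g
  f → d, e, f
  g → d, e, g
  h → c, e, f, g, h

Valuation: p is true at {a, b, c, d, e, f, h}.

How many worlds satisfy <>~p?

a: successors {e, g, h}; ~p there: e:F, g:T, h:F. ✓
b: successors {d, e}; ~p there: d:F, e:F. ✗
c: successors {f, g}; ~p there: f:F, g:T. ✓
d: successors {a, c, e, f, h}; ~p there: a:F, c:F, e:F, f:F, h:F. ✗
e: successors {b, e, g}; ~p there: b:F, e:F, g:T. ✓
f: successors {d, e, f}; ~p there: d:F, e:F, f:F. ✗
g: successors {d, e, g}; ~p there: d:F, e:F, g:T. ✓
h: successors {c, e, f, g, h}; ~p there: c:F, e:F, f:F, g:T, h:F. ✓
Satisfying worlds: {a, c, e, g, h}.

5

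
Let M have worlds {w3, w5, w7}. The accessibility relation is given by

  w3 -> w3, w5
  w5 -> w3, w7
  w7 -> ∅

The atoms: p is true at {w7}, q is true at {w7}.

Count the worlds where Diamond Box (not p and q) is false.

w3: successors {w3, w5}; Box (not p and q) there: w3:F, w5:F. ✗
w5: successors {w3, w7}; Box (not p and q) there: w3:F, w7:T. ✓
w7: no successors, so Diamond Box (not p and q) fails. ✗
Satisfying worlds: {w5}.
So Diamond Box (not p and q) fails at the other 2 worlds.

2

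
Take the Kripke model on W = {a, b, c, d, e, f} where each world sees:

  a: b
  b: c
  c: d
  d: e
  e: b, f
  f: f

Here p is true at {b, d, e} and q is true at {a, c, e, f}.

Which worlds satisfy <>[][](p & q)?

a: successors {b}; [][](p & q) there: b:F. ✗
b: successors {c}; [][](p & q) there: c:T. ✓
c: successors {d}; [][](p & q) there: d:F. ✗
d: successors {e}; [][](p & q) there: e:F. ✗
e: successors {b, f}; [][](p & q) there: b:F, f:F. ✗
f: successors {f}; [][](p & q) there: f:F. ✗

{b}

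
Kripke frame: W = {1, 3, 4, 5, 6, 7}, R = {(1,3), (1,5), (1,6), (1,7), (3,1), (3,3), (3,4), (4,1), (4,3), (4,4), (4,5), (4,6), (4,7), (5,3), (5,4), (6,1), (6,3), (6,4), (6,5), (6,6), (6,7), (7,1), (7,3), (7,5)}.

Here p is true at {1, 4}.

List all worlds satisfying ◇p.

1: successors {3, 5, 6, 7}; p there: 3:F, 5:F, 6:F, 7:F. ✗
3: successors {1, 3, 4}; p there: 1:T, 3:F, 4:T. ✓
4: successors {1, 3, 4, 5, 6, 7}; p there: 1:T, 3:F, 4:T, 5:F, 6:F, 7:F. ✓
5: successors {3, 4}; p there: 3:F, 4:T. ✓
6: successors {1, 3, 4, 5, 6, 7}; p there: 1:T, 3:F, 4:T, 5:F, 6:F, 7:F. ✓
7: successors {1, 3, 5}; p there: 1:T, 3:F, 5:F. ✓

{3, 4, 5, 6, 7}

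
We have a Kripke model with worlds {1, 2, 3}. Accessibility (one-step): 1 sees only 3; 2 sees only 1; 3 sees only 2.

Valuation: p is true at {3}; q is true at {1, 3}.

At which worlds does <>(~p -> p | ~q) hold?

{1, 3}

1: successors {3}; ~p -> p | ~q there: 3:T. ✓
2: successors {1}; ~p -> p | ~q there: 1:F. ✗
3: successors {2}; ~p -> p | ~q there: 2:T. ✓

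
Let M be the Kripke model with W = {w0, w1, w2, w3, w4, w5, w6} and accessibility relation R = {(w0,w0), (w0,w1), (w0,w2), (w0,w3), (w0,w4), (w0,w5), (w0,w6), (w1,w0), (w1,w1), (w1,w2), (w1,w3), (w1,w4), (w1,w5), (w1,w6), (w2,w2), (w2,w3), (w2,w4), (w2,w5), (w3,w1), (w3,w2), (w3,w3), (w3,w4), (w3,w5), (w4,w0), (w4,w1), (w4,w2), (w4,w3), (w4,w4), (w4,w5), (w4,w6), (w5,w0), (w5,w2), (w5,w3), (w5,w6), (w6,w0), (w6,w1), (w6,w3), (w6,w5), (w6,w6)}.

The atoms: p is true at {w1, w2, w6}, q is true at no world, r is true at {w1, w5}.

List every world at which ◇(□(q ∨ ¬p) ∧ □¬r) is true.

w0: successors {w0, w1, w2, w3, w4, w5, w6}; □(q ∨ ¬p) ∧ □¬r there: w0:F, w1:F, w2:F, w3:F, w4:F, w5:F, w6:F. ✗
w1: successors {w0, w1, w2, w3, w4, w5, w6}; □(q ∨ ¬p) ∧ □¬r there: w0:F, w1:F, w2:F, w3:F, w4:F, w5:F, w6:F. ✗
w2: successors {w2, w3, w4, w5}; □(q ∨ ¬p) ∧ □¬r there: w2:F, w3:F, w4:F, w5:F. ✗
w3: successors {w1, w2, w3, w4, w5}; □(q ∨ ¬p) ∧ □¬r there: w1:F, w2:F, w3:F, w4:F, w5:F. ✗
w4: successors {w0, w1, w2, w3, w4, w5, w6}; □(q ∨ ¬p) ∧ □¬r there: w0:F, w1:F, w2:F, w3:F, w4:F, w5:F, w6:F. ✗
w5: successors {w0, w2, w3, w6}; □(q ∨ ¬p) ∧ □¬r there: w0:F, w2:F, w3:F, w6:F. ✗
w6: successors {w0, w1, w3, w5, w6}; □(q ∨ ¬p) ∧ □¬r there: w0:F, w1:F, w3:F, w5:F, w6:F. ✗

∅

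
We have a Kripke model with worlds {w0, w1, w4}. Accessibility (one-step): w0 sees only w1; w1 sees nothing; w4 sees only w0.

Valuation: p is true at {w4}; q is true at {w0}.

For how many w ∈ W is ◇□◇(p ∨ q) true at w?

1

w0: successors {w1}; □◇(p ∨ q) there: w1:T. ✓
w1: no successors, so ◇□◇(p ∨ q) fails. ✗
w4: successors {w0}; □◇(p ∨ q) there: w0:F. ✗
Satisfying worlds: {w0}.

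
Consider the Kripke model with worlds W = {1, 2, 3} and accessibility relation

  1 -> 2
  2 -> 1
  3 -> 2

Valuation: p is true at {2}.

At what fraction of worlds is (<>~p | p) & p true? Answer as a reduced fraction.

1: <>~p | p is F, p is F. ✗
2: <>~p | p is T, p is T. ✓
3: <>~p | p is F, p is F. ✗
That's 1 of 3 worlds, so 1/3.

1/3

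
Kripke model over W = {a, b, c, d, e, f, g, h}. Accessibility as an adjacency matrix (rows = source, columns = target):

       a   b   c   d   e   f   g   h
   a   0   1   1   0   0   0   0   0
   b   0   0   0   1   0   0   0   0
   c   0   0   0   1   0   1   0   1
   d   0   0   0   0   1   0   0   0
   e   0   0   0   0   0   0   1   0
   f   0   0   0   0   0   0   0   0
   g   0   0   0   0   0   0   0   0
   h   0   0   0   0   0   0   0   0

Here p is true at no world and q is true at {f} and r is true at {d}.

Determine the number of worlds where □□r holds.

4

a: successors {b, c}; □r there: b:T, c:F. ✗
b: successors {d}; □r there: d:F. ✗
c: successors {d, f, h}; □r there: d:F, f:T, h:T. ✗
d: successors {e}; □r there: e:F. ✗
e: successors {g}; □r there: g:T. ✓
f: no successors, so □□r holds vacuously. ✓
g: no successors, so □□r holds vacuously. ✓
h: no successors, so □□r holds vacuously. ✓
Satisfying worlds: {e, f, g, h}.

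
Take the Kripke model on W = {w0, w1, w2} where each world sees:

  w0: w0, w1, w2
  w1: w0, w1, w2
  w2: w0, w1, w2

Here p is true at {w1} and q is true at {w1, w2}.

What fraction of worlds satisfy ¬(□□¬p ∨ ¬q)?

w0: □□¬p ∨ ¬q is T. ✗
w1: □□¬p ∨ ¬q is F. ✓
w2: □□¬p ∨ ¬q is F. ✓
That's 2 of 3 worlds, so 2/3.

2/3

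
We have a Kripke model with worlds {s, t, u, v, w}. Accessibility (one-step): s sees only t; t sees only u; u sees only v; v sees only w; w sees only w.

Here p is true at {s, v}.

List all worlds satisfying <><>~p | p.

s: <><>~p is T, p is T. ✓
t: <><>~p is F, p is F. ✗
u: <><>~p is T, p is F. ✓
v: <><>~p is T, p is T. ✓
w: <><>~p is T, p is F. ✓

{s, u, v, w}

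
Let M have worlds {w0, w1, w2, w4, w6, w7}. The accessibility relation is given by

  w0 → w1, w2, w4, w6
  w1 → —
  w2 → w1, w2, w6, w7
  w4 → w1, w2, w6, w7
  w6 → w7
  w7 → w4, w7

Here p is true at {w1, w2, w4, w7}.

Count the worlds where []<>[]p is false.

3

w0: successors {w1, w2, w4, w6}; <>[]p there: w1:F, w2:T, w4:T, w6:T. ✗
w1: no successors, so []<>[]p holds vacuously. ✓
w2: successors {w1, w2, w6, w7}; <>[]p there: w1:F, w2:T, w6:T, w7:T. ✗
w4: successors {w1, w2, w6, w7}; <>[]p there: w1:F, w2:T, w6:T, w7:T. ✗
w6: successors {w7}; <>[]p there: w7:T. ✓
w7: successors {w4, w7}; <>[]p there: w4:T, w7:T. ✓
Satisfying worlds: {w1, w6, w7}.
So []<>[]p fails at the other 3 worlds.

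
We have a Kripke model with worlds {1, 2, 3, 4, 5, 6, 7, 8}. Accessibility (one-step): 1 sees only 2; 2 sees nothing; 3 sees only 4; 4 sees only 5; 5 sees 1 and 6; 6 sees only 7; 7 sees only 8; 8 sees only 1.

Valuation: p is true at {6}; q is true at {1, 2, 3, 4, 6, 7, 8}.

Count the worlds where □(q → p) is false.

6

1: successors {2}; q → p there: 2:F. ✗
2: no successors, so □(q → p) holds vacuously. ✓
3: successors {4}; q → p there: 4:F. ✗
4: successors {5}; q → p there: 5:T. ✓
5: successors {1, 6}; q → p there: 1:F, 6:T. ✗
6: successors {7}; q → p there: 7:F. ✗
7: successors {8}; q → p there: 8:F. ✗
8: successors {1}; q → p there: 1:F. ✗
Satisfying worlds: {2, 4}.
So □(q → p) fails at the other 6 worlds.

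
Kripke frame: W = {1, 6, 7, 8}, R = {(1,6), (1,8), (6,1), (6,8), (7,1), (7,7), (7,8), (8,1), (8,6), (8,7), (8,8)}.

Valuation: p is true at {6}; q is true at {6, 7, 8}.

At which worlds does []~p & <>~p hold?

1: []~p is F, <>~p is T. ✗
6: []~p is T, <>~p is T. ✓
7: []~p is T, <>~p is T. ✓
8: []~p is F, <>~p is T. ✗

{6, 7}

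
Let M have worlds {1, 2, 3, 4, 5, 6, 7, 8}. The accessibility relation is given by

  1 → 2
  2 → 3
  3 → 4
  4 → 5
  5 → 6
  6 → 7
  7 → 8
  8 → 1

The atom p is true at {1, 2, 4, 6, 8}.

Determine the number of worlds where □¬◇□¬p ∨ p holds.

8

1: □¬◇□¬p is T, p is T. ✓
2: □¬◇□¬p is F, p is T. ✓
3: □¬◇□¬p is T, p is F. ✓
4: □¬◇□¬p is F, p is T. ✓
5: □¬◇□¬p is T, p is F. ✓
6: □¬◇□¬p is T, p is T. ✓
7: □¬◇□¬p is T, p is F. ✓
8: □¬◇□¬p is F, p is T. ✓
Satisfying worlds: {1, 2, 3, 4, 5, 6, 7, 8}.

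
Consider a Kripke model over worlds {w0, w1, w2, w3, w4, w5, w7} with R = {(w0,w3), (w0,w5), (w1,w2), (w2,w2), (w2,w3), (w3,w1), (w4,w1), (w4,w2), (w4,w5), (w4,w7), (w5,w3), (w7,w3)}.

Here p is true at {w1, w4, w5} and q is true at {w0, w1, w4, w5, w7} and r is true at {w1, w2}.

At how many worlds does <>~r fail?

w0: successors {w3, w5}; ~r there: w3:T, w5:T. ✓
w1: successors {w2}; ~r there: w2:F. ✗
w2: successors {w2, w3}; ~r there: w2:F, w3:T. ✓
w3: successors {w1}; ~r there: w1:F. ✗
w4: successors {w1, w2, w5, w7}; ~r there: w1:F, w2:F, w5:T, w7:T. ✓
w5: successors {w3}; ~r there: w3:T. ✓
w7: successors {w3}; ~r there: w3:T. ✓
Satisfying worlds: {w0, w2, w4, w5, w7}.
So <>~r fails at the other 2 worlds.

2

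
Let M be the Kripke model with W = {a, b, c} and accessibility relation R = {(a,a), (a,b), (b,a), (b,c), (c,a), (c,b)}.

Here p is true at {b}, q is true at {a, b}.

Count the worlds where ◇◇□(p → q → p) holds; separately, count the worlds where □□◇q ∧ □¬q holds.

For ◇◇□(p → q → p):
a: successors {a, b}; ◇□(p → q → p) there: a:T, b:T. ✓
b: successors {a, c}; ◇□(p → q → p) there: a:T, c:T. ✓
c: successors {a, b}; ◇□(p → q → p) there: a:T, b:T. ✓
— 3 worlds.
For □□◇q ∧ □¬q:
a: □□◇q is T, □¬q is F. ✗
b: □□◇q is T, □¬q is F. ✗
c: □□◇q is T, □¬q is F. ✗
— 0 worlds.

3 and 0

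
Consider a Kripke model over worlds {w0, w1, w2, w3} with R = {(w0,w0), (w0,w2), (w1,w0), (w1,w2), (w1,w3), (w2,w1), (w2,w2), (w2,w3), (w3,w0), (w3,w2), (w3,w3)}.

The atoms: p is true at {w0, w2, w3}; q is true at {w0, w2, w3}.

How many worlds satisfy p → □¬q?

1

w0: p is T, □¬q is F. ✗
w1: p is F, □¬q is F. ✓
w2: p is T, □¬q is F. ✗
w3: p is T, □¬q is F. ✗
Satisfying worlds: {w1}.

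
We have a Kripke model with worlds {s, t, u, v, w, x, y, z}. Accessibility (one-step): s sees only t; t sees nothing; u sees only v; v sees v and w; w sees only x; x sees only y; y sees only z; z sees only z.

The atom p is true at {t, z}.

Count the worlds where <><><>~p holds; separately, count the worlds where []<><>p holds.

For <><><>~p:
s: successors {t}; <><>~p there: t:F. ✗
t: no successors, so <><><>~p fails. ✗
u: successors {v}; <><>~p there: v:T. ✓
v: successors {v, w}; <><>~p there: v:T, w:T. ✓
w: successors {x}; <><>~p there: x:F. ✗
x: successors {y}; <><>~p there: y:F. ✗
y: successors {z}; <><>~p there: z:F. ✗
z: successors {z}; <><>~p there: z:F. ✗
— 2 worlds.
For []<><>p:
s: successors {t}; <><>p there: t:F. ✗
t: no successors, so []<><>p holds vacuously. ✓
u: successors {v}; <><>p there: v:F. ✗
v: successors {v, w}; <><>p there: v:F, w:F. ✗
w: successors {x}; <><>p there: x:T. ✓
x: successors {y}; <><>p there: y:T. ✓
y: successors {z}; <><>p there: z:T. ✓
z: successors {z}; <><>p there: z:T. ✓
— 5 worlds.

2 and 5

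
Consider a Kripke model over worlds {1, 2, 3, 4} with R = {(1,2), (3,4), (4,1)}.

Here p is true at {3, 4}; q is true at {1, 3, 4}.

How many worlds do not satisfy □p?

2

1: successors {2}; p there: 2:F. ✗
2: no successors, so □p holds vacuously. ✓
3: successors {4}; p there: 4:T. ✓
4: successors {1}; p there: 1:F. ✗
Satisfying worlds: {2, 3}.
So □p fails at the other 2 worlds.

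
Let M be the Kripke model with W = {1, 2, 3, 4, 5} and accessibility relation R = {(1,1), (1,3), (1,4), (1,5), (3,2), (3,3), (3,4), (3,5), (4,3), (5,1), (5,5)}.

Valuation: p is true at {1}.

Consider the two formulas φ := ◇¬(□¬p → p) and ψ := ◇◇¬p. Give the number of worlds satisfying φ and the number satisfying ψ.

For ◇¬(□¬p → p):
1: successors {1, 3, 4, 5}; ¬(□¬p → p) there: 1:F, 3:T, 4:T, 5:F. ✓
2: no successors, so ◇¬(□¬p → p) fails. ✗
3: successors {2, 3, 4, 5}; ¬(□¬p → p) there: 2:T, 3:T, 4:T, 5:F. ✓
4: successors {3}; ¬(□¬p → p) there: 3:T. ✓
5: successors {1, 5}; ¬(□¬p → p) there: 1:F, 5:F. ✗
— 3 worlds.
For ◇◇¬p:
1: successors {1, 3, 4, 5}; ◇¬p there: 1:T, 3:T, 4:T, 5:T. ✓
2: no successors, so ◇◇¬p fails. ✗
3: successors {2, 3, 4, 5}; ◇¬p there: 2:F, 3:T, 4:T, 5:T. ✓
4: successors {3}; ◇¬p there: 3:T. ✓
5: successors {1, 5}; ◇¬p there: 1:T, 5:T. ✓
— 4 worlds.

3 and 4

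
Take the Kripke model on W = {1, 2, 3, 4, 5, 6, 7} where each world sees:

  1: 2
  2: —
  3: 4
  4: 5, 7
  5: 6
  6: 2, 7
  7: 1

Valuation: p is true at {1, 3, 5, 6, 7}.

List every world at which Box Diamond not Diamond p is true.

{2, 5, 7}

1: successors {2}; Diamond not Diamond p there: 2:F. ✗
2: no successors, so Box Diamond not Diamond p holds vacuously. ✓
3: successors {4}; Diamond not Diamond p there: 4:F. ✗
4: successors {5, 7}; Diamond not Diamond p there: 5:F, 7:T. ✗
5: successors {6}; Diamond not Diamond p there: 6:T. ✓
6: successors {2, 7}; Diamond not Diamond p there: 2:F, 7:T. ✗
7: successors {1}; Diamond not Diamond p there: 1:T. ✓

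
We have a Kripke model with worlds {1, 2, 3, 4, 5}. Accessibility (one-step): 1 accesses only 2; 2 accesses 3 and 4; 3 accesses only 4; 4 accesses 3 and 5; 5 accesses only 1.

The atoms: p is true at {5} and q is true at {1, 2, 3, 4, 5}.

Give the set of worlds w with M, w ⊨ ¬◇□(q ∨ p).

∅

1: ◇□(q ∨ p) is T. ✗
2: ◇□(q ∨ p) is T. ✗
3: ◇□(q ∨ p) is T. ✗
4: ◇□(q ∨ p) is T. ✗
5: ◇□(q ∨ p) is T. ✗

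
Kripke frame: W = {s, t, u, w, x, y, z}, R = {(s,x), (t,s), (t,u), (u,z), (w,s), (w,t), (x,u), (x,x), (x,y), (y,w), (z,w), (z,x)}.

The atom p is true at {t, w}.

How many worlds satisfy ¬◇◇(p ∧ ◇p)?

5

s: ◇◇(p ∧ ◇p) is F. ✓
t: ◇◇(p ∧ ◇p) is F. ✓
u: ◇◇(p ∧ ◇p) is T. ✗
w: ◇◇(p ∧ ◇p) is F. ✓
x: ◇◇(p ∧ ◇p) is T. ✗
y: ◇◇(p ∧ ◇p) is F. ✓
z: ◇◇(p ∧ ◇p) is F. ✓
Satisfying worlds: {s, t, w, y, z}.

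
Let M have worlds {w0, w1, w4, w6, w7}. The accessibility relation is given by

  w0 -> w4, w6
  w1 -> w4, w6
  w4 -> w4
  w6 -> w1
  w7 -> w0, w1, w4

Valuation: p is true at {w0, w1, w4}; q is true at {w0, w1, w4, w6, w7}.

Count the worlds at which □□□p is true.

w0: successors {w4, w6}; □□p there: w4:T, w6:F. ✗
w1: successors {w4, w6}; □□p there: w4:T, w6:F. ✗
w4: successors {w4}; □□p there: w4:T. ✓
w6: successors {w1}; □□p there: w1:T. ✓
w7: successors {w0, w1, w4}; □□p there: w0:T, w1:T, w4:T. ✓
Satisfying worlds: {w4, w6, w7}.

3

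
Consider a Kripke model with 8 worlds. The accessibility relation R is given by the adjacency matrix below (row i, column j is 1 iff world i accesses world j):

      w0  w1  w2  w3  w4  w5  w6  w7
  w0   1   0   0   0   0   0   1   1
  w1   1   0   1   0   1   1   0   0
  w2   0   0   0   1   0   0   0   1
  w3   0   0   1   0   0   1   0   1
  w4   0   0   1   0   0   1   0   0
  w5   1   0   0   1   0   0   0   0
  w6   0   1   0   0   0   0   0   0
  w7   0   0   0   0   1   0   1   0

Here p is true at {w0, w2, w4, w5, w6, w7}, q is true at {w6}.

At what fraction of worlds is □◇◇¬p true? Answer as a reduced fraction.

3/8

w0: successors {w0, w6, w7}; ◇◇¬p there: w0:T, w6:F, w7:T. ✗
w1: successors {w0, w2, w4, w5}; ◇◇¬p there: w0:T, w2:F, w4:T, w5:F. ✗
w2: successors {w3, w7}; ◇◇¬p there: w3:T, w7:T. ✓
w3: successors {w2, w5, w7}; ◇◇¬p there: w2:F, w5:F, w7:T. ✗
w4: successors {w2, w5}; ◇◇¬p there: w2:F, w5:F. ✗
w5: successors {w0, w3}; ◇◇¬p there: w0:T, w3:T. ✓
w6: successors {w1}; ◇◇¬p there: w1:T. ✓
w7: successors {w4, w6}; ◇◇¬p there: w4:T, w6:F. ✗
That's 3 of 8 worlds, so 3/8.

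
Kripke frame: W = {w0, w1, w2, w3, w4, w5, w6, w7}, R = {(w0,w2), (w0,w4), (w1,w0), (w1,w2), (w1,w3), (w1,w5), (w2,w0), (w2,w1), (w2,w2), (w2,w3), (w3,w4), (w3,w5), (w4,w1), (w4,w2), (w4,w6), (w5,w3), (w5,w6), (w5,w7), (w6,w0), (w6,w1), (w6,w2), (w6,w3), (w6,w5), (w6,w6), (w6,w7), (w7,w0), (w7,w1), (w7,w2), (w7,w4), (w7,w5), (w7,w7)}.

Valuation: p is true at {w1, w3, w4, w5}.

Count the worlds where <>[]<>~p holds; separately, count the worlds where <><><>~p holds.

7 and 8

For <>[]<>~p:
w0: successors {w2, w4}; []<>~p there: w2:F, w4:T. ✓
w1: successors {w0, w2, w3, w5}; []<>~p there: w0:T, w2:F, w3:T, w5:F. ✓
w2: successors {w0, w1, w2, w3}; []<>~p there: w0:T, w1:F, w2:F, w3:T. ✓
w3: successors {w4, w5}; []<>~p there: w4:T, w5:F. ✓
w4: successors {w1, w2, w6}; []<>~p there: w1:F, w2:F, w6:F. ✗
w5: successors {w3, w6, w7}; []<>~p there: w3:T, w6:F, w7:T. ✓
w6: successors {w0, w1, w2, w3, w5, w6, w7}; []<>~p there: w0:T, w1:F, w2:F, w3:T, w5:F, w6:F, w7:T. ✓
w7: successors {w0, w1, w2, w4, w5, w7}; []<>~p there: w0:T, w1:F, w2:F, w4:T, w5:F, w7:T. ✓
— 7 worlds.
For <><><>~p:
w0: successors {w2, w4}; <><>~p there: w2:T, w4:T. ✓
w1: successors {w0, w2, w3, w5}; <><>~p there: w0:T, w2:T, w3:T, w5:T. ✓
w2: successors {w0, w1, w2, w3}; <><>~p there: w0:T, w1:T, w2:T, w3:T. ✓
w3: successors {w4, w5}; <><>~p there: w4:T, w5:T. ✓
w4: successors {w1, w2, w6}; <><>~p there: w1:T, w2:T, w6:T. ✓
w5: successors {w3, w6, w7}; <><>~p there: w3:T, w6:T, w7:T. ✓
w6: successors {w0, w1, w2, w3, w5, w6, w7}; <><>~p there: w0:T, w1:T, w2:T, w3:T, w5:T, w6:T, w7:T. ✓
w7: successors {w0, w1, w2, w4, w5, w7}; <><>~p there: w0:T, w1:T, w2:T, w4:T, w5:T, w7:T. ✓
— 8 worlds.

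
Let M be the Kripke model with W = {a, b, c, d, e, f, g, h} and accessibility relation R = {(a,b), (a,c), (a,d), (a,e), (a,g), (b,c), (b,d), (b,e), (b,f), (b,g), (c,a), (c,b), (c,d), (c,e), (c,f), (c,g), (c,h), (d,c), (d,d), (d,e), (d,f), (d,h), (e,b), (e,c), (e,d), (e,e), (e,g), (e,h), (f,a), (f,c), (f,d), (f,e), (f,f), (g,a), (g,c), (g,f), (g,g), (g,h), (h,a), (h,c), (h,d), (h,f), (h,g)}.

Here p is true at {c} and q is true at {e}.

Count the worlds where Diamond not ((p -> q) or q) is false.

1

a: successors {b, c, d, e, g}; not ((p -> q) or q) there: b:F, c:T, d:F, e:F, g:F. ✓
b: successors {c, d, e, f, g}; not ((p -> q) or q) there: c:T, d:F, e:F, f:F, g:F. ✓
c: successors {a, b, d, e, f, g, h}; not ((p -> q) or q) there: a:F, b:F, d:F, e:F, f:F, g:F, h:F. ✗
d: successors {c, d, e, f, h}; not ((p -> q) or q) there: c:T, d:F, e:F, f:F, h:F. ✓
e: successors {b, c, d, e, g, h}; not ((p -> q) or q) there: b:F, c:T, d:F, e:F, g:F, h:F. ✓
f: successors {a, c, d, e, f}; not ((p -> q) or q) there: a:F, c:T, d:F, e:F, f:F. ✓
g: successors {a, c, f, g, h}; not ((p -> q) or q) there: a:F, c:T, f:F, g:F, h:F. ✓
h: successors {a, c, d, f, g}; not ((p -> q) or q) there: a:F, c:T, d:F, f:F, g:F. ✓
Satisfying worlds: {a, b, d, e, f, g, h}.
So Diamond not ((p -> q) or q) fails at the other 1 world.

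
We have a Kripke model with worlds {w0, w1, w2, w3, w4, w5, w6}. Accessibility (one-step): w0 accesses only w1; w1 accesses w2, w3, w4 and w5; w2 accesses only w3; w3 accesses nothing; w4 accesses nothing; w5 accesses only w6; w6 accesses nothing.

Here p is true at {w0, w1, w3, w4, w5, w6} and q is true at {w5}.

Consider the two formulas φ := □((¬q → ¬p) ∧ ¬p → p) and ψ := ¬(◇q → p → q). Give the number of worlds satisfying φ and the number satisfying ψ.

6 and 1

For □((¬q → ¬p) ∧ ¬p → p):
w0: successors {w1}; (¬q → ¬p) ∧ ¬p → p there: w1:T. ✓
w1: successors {w2, w3, w4, w5}; (¬q → ¬p) ∧ ¬p → p there: w2:F, w3:T, w4:T, w5:T. ✗
w2: successors {w3}; (¬q → ¬p) ∧ ¬p → p there: w3:T. ✓
w3: no successors, so □((¬q → ¬p) ∧ ¬p → p) holds vacuously. ✓
w4: no successors, so □((¬q → ¬p) ∧ ¬p → p) holds vacuously. ✓
w5: successors {w6}; (¬q → ¬p) ∧ ¬p → p there: w6:T. ✓
w6: no successors, so □((¬q → ¬p) ∧ ¬p → p) holds vacuously. ✓
— 6 worlds.
For ¬(◇q → p → q):
w0: ◇q → p → q is T. ✗
w1: ◇q → p → q is F. ✓
w2: ◇q → p → q is T. ✗
w3: ◇q → p → q is T. ✗
w4: ◇q → p → q is T. ✗
w5: ◇q → p → q is T. ✗
w6: ◇q → p → q is T. ✗
— 1 world.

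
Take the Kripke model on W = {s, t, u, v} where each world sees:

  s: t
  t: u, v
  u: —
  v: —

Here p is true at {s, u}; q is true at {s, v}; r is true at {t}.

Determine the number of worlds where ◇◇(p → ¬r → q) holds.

1

s: successors {t}; ◇(p → ¬r → q) there: t:T. ✓
t: successors {u, v}; ◇(p → ¬r → q) there: u:F, v:F. ✗
u: no successors, so ◇◇(p → ¬r → q) fails. ✗
v: no successors, so ◇◇(p → ¬r → q) fails. ✗
Satisfying worlds: {s}.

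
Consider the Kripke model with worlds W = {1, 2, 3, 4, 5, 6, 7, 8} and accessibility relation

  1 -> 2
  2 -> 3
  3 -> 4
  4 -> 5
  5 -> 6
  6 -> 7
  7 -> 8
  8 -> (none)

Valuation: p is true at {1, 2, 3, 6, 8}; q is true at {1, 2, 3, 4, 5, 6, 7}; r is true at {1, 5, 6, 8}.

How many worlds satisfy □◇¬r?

1: successors {2}; ◇¬r there: 2:T. ✓
2: successors {3}; ◇¬r there: 3:T. ✓
3: successors {4}; ◇¬r there: 4:F. ✗
4: successors {5}; ◇¬r there: 5:F. ✗
5: successors {6}; ◇¬r there: 6:T. ✓
6: successors {7}; ◇¬r there: 7:F. ✗
7: successors {8}; ◇¬r there: 8:F. ✗
8: no successors, so □◇¬r holds vacuously. ✓
Satisfying worlds: {1, 2, 5, 8}.

4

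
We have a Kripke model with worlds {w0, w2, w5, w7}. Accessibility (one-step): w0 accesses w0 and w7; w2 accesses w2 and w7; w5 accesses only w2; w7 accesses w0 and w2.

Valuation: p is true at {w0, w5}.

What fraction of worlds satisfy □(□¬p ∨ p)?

w0: successors {w0, w7}; □¬p ∨ p there: w0:T, w7:F. ✗
w2: successors {w2, w7}; □¬p ∨ p there: w2:T, w7:F. ✗
w5: successors {w2}; □¬p ∨ p there: w2:T. ✓
w7: successors {w0, w2}; □¬p ∨ p there: w0:T, w2:T. ✓
That's 2 of 4 worlds, so 2/4 = 1/2.

1/2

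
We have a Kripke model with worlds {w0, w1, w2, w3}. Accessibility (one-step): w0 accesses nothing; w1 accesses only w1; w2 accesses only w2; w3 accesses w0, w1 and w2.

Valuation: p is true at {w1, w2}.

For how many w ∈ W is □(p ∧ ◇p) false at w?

1

w0: no successors, so □(p ∧ ◇p) holds vacuously. ✓
w1: successors {w1}; p ∧ ◇p there: w1:T. ✓
w2: successors {w2}; p ∧ ◇p there: w2:T. ✓
w3: successors {w0, w1, w2}; p ∧ ◇p there: w0:F, w1:T, w2:T. ✗
Satisfying worlds: {w0, w1, w2}.
So □(p ∧ ◇p) fails at the other 1 world.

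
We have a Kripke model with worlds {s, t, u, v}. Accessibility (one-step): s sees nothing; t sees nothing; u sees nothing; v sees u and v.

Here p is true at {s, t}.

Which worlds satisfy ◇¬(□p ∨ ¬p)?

s: no successors, so ◇¬(□p ∨ ¬p) fails. ✗
t: no successors, so ◇¬(□p ∨ ¬p) fails. ✗
u: no successors, so ◇¬(□p ∨ ¬p) fails. ✗
v: successors {u, v}; ¬(□p ∨ ¬p) there: u:F, v:F. ✗

∅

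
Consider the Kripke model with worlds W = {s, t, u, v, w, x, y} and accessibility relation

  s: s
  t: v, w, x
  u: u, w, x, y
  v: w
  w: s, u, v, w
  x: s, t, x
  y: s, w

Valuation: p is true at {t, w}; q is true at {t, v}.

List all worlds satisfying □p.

s: successors {s}; p there: s:F. ✗
t: successors {v, w, x}; p there: v:F, w:T, x:F. ✗
u: successors {u, w, x, y}; p there: u:F, w:T, x:F, y:F. ✗
v: successors {w}; p there: w:T. ✓
w: successors {s, u, v, w}; p there: s:F, u:F, v:F, w:T. ✗
x: successors {s, t, x}; p there: s:F, t:T, x:F. ✗
y: successors {s, w}; p there: s:F, w:T. ✗

{v}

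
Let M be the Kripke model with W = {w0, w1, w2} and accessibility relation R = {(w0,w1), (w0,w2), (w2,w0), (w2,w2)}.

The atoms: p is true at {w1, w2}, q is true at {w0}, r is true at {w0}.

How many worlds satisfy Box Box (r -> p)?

1

w0: successors {w1, w2}; Box (r -> p) there: w1:T, w2:F. ✗
w1: no successors, so Box Box (r -> p) holds vacuously. ✓
w2: successors {w0, w2}; Box (r -> p) there: w0:T, w2:F. ✗
Satisfying worlds: {w1}.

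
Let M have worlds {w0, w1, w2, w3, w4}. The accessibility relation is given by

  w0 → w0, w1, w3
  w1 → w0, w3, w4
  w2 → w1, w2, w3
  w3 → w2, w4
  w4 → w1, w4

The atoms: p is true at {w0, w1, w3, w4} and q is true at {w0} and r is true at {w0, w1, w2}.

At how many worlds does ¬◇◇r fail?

5

w0: ◇◇r is T. ✗
w1: ◇◇r is T. ✗
w2: ◇◇r is T. ✗
w3: ◇◇r is T. ✗
w4: ◇◇r is T. ✗
Satisfying worlds: ∅.
So ¬◇◇r fails at the other 5 worlds.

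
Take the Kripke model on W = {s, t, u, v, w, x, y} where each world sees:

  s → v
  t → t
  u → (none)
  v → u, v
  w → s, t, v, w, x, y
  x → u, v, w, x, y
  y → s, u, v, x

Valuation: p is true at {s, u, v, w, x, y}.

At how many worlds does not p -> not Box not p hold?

6

s: not p is F, not Box not p is T. ✓
t: not p is T, not Box not p is F. ✗
u: not p is F, not Box not p is F. ✓
v: not p is F, not Box not p is T. ✓
w: not p is F, not Box not p is T. ✓
x: not p is F, not Box not p is T. ✓
y: not p is F, not Box not p is T. ✓
Satisfying worlds: {s, u, v, w, x, y}.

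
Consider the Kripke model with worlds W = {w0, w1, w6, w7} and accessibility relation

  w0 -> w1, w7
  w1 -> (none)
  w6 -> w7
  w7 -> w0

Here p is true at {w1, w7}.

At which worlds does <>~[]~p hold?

w0: successors {w1, w7}; ~[]~p there: w1:F, w7:F. ✗
w1: no successors, so <>~[]~p fails. ✗
w6: successors {w7}; ~[]~p there: w7:F. ✗
w7: successors {w0}; ~[]~p there: w0:T. ✓

{w7}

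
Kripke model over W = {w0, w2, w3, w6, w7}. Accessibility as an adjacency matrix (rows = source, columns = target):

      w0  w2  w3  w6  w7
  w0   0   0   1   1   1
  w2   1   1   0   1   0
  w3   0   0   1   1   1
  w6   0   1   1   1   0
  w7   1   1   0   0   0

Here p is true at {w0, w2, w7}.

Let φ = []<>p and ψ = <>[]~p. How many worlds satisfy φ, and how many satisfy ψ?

5 and 0

For []<>p:
w0: successors {w3, w6, w7}; <>p there: w3:T, w6:T, w7:T. ✓
w2: successors {w0, w2, w6}; <>p there: w0:T, w2:T, w6:T. ✓
w3: successors {w3, w6, w7}; <>p there: w3:T, w6:T, w7:T. ✓
w6: successors {w2, w3, w6}; <>p there: w2:T, w3:T, w6:T. ✓
w7: successors {w0, w2}; <>p there: w0:T, w2:T. ✓
— 5 worlds.
For <>[]~p:
w0: successors {w3, w6, w7}; []~p there: w3:F, w6:F, w7:F. ✗
w2: successors {w0, w2, w6}; []~p there: w0:F, w2:F, w6:F. ✗
w3: successors {w3, w6, w7}; []~p there: w3:F, w6:F, w7:F. ✗
w6: successors {w2, w3, w6}; []~p there: w2:F, w3:F, w6:F. ✗
w7: successors {w0, w2}; []~p there: w0:F, w2:F. ✗
— 0 worlds.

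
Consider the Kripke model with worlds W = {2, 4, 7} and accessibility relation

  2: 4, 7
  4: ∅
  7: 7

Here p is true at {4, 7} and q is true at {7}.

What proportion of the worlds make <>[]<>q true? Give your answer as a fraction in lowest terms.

2: successors {4, 7}; []<>q there: 4:T, 7:T. ✓
4: no successors, so <>[]<>q fails. ✗
7: successors {7}; []<>q there: 7:T. ✓
That's 2 of 3 worlds, so 2/3.

2/3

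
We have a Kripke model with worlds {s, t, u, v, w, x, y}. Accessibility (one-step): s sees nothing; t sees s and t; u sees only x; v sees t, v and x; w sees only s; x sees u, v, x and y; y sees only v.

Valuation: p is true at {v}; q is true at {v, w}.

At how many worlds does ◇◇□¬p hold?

s: no successors, so ◇◇□¬p fails. ✗
t: successors {s, t}; ◇□¬p there: s:F, t:T. ✓
u: successors {x}; ◇□¬p there: x:T. ✓
v: successors {t, v, x}; ◇□¬p there: t:T, v:T, x:T. ✓
w: successors {s}; ◇□¬p there: s:F. ✗
x: successors {u, v, x, y}; ◇□¬p there: u:F, v:T, x:T, y:F. ✓
y: successors {v}; ◇□¬p there: v:T. ✓
Satisfying worlds: {t, u, v, x, y}.

5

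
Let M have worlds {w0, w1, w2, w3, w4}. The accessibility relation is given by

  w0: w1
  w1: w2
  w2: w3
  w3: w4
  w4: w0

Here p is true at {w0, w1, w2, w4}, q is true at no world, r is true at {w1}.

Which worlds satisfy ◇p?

w0: successors {w1}; p there: w1:T. ✓
w1: successors {w2}; p there: w2:T. ✓
w2: successors {w3}; p there: w3:F. ✗
w3: successors {w4}; p there: w4:T. ✓
w4: successors {w0}; p there: w0:T. ✓

{w0, w1, w3, w4}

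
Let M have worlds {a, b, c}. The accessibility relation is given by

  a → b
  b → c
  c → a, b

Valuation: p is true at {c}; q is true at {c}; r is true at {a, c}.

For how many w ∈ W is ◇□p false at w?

1

a: successors {b}; □p there: b:T. ✓
b: successors {c}; □p there: c:F. ✗
c: successors {a, b}; □p there: a:F, b:T. ✓
Satisfying worlds: {a, c}.
So ◇□p fails at the other 1 world.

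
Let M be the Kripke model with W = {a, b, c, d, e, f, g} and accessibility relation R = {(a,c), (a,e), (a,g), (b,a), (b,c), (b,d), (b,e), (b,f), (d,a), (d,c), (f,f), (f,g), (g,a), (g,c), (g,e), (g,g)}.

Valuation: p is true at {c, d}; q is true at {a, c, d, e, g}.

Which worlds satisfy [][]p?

a: successors {c, e, g}; []p there: c:T, e:T, g:F. ✗
b: successors {a, c, d, e, f}; []p there: a:F, c:T, d:F, e:T, f:F. ✗
c: no successors, so [][]p holds vacuously. ✓
d: successors {a, c}; []p there: a:F, c:T. ✗
e: no successors, so [][]p holds vacuously. ✓
f: successors {f, g}; []p there: f:F, g:F. ✗
g: successors {a, c, e, g}; []p there: a:F, c:T, e:T, g:F. ✗

{c, e}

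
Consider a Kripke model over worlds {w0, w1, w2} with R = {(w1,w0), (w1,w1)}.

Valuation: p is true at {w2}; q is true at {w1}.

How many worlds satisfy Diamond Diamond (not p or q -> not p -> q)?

w0: no successors, so Diamond Diamond (not p or q -> not p -> q) fails. ✗
w1: successors {w0, w1}; Diamond (not p or q -> not p -> q) there: w0:F, w1:T. ✓
w2: no successors, so Diamond Diamond (not p or q -> not p -> q) fails. ✗
Satisfying worlds: {w1}.

1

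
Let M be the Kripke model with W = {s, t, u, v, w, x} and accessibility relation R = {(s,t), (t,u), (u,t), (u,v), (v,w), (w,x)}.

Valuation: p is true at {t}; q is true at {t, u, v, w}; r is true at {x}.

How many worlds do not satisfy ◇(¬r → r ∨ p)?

s: successors {t}; ¬r → r ∨ p there: t:T. ✓
t: successors {u}; ¬r → r ∨ p there: u:F. ✗
u: successors {t, v}; ¬r → r ∨ p there: t:T, v:F. ✓
v: successors {w}; ¬r → r ∨ p there: w:F. ✗
w: successors {x}; ¬r → r ∨ p there: x:T. ✓
x: no successors, so ◇(¬r → r ∨ p) fails. ✗
Satisfying worlds: {s, u, w}.
So ◇(¬r → r ∨ p) fails at the other 3 worlds.

3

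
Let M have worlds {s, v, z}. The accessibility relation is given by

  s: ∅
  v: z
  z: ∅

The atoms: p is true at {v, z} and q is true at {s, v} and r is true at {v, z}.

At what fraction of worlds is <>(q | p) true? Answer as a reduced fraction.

s: no successors, so <>(q | p) fails. ✗
v: successors {z}; q | p there: z:T. ✓
z: no successors, so <>(q | p) fails. ✗
That's 1 of 3 worlds, so 1/3.

1/3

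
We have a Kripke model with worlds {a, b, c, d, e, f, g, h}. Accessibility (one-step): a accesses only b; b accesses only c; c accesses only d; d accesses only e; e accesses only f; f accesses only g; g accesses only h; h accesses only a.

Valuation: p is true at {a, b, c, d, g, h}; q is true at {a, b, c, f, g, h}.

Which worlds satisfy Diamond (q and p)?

a: successors {b}; q and p there: b:T. ✓
b: successors {c}; q and p there: c:T. ✓
c: successors {d}; q and p there: d:F. ✗
d: successors {e}; q and p there: e:F. ✗
e: successors {f}; q and p there: f:F. ✗
f: successors {g}; q and p there: g:T. ✓
g: successors {h}; q and p there: h:T. ✓
h: successors {a}; q and p there: a:T. ✓

{a, b, f, g, h}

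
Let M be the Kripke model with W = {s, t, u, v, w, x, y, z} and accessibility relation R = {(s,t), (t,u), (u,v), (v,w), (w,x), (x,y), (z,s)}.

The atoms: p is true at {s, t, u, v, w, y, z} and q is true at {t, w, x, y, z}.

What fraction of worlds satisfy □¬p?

s: successors {t}; ¬p there: t:F. ✗
t: successors {u}; ¬p there: u:F. ✗
u: successors {v}; ¬p there: v:F. ✗
v: successors {w}; ¬p there: w:F. ✗
w: successors {x}; ¬p there: x:T. ✓
x: successors {y}; ¬p there: y:F. ✗
y: no successors, so □¬p holds vacuously. ✓
z: successors {s}; ¬p there: s:F. ✗
That's 2 of 8 worlds, so 2/8 = 1/4.

1/4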